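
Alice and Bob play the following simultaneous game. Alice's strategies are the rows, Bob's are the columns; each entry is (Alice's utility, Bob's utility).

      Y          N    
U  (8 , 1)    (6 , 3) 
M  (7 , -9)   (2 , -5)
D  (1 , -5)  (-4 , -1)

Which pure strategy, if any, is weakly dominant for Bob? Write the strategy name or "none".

N vs Y: U: 3>1, M: -5>-9, D: -1>-5.
N is at least as good as every other strategy against every opponent action, so it is weakly dominant.

N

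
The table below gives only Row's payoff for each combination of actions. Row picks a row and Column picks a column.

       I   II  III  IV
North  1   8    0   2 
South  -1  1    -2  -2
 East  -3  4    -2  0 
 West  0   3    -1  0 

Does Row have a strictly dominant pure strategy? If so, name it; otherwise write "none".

North vs South: I: 1>-1, II: 8>1, III: 0>-2, IV: 2>-2.
North vs East: I: 1>-3, II: 8>4, III: 0>-2, IV: 2>0.
North vs West: I: 1>0, II: 8>3, III: 0>-1, IV: 2>0.
North strictly beats every other strategy against every opponent action, so it is strictly dominant.

North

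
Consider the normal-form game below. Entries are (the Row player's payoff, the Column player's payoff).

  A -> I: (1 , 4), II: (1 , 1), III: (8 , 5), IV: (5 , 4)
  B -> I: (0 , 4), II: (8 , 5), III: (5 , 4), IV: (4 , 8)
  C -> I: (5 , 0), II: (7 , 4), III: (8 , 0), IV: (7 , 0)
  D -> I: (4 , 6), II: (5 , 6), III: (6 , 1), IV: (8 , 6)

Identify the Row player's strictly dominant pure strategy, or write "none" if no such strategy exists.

A fails to dominate B at II (1<8).
B fails to dominate A at I (0<1).
C fails to dominate A at III (8=8).
D fails to dominate A at III (6<8).
No single strategy dominates all the others.

none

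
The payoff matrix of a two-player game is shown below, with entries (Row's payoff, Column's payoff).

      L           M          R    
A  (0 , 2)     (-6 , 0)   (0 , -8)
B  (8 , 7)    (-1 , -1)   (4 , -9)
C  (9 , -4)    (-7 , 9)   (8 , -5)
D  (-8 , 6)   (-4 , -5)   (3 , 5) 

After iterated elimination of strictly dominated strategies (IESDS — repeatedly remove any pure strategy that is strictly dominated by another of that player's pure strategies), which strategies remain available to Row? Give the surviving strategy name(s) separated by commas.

Row A is eliminated: B beats it against every remaining column (L: 8>0, M: -1>-6, R: 4>0).
Row's strategy D is strictly dominated by B (L: 8>-8, M: -1>-4, R: 4>3) and is removed.
Column's strategy R is strictly dominated by L (B: 7>-9, C: -4>-5) and is removed.
Among the remaining strategies, none is strictly dominated by another pure strategy of the same player, so the elimination stops.
Surviving strategies — Row: {B, C}; Column: {L, M}.

B, C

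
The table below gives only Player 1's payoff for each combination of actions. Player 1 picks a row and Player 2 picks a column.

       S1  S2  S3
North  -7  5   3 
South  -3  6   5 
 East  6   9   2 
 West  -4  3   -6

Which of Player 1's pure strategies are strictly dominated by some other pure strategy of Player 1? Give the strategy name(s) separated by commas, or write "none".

South strictly dominates North — S1: -3>-7, S2: 6>5, S3: 5>3.
South: no other strategy beats it everywhere (North at S1 (-3>-7); East at S3 (5>2); West at S1 (-3>-4)).
East is not dominated — it holds its own against North at S1 (6>-7); South at S1 (6>-3); West at S1 (6>-4).
West is strictly dominated by South (S1: -3>-4, S2: 6>3, S3: 5>-6).

North, West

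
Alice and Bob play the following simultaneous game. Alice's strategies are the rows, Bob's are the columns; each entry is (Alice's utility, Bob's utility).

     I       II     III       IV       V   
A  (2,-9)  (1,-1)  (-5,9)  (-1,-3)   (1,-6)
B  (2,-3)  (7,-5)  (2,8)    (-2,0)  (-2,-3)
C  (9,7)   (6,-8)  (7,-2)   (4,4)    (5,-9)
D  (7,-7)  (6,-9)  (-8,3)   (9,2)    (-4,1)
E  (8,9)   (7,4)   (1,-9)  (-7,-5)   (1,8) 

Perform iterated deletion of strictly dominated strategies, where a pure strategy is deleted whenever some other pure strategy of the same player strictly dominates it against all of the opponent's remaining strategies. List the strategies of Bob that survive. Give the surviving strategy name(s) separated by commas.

I, III, IV

Row A is eliminated: C beats it against every remaining column (I: 9>2, II: 6>1, III: 7>-5, IV: 4>-1, V: 5>1).
For Bob, I strictly dominates II on the remaining rows (B: -3>-5, C: 7>-8, D: -7>-9, E: 9>4); eliminate II.
For Alice, C strictly dominates B on the remaining columns (I: 9>2, III: 7>2, IV: 4>-2, V: 5>-2); eliminate B.
Row E is eliminated: C beats it against every remaining column (I: 9>8, III: 7>1, IV: 4>-7, V: 5>1).
Bob's strategy V is strictly dominated by III (C: -2>-9, D: 3>1) and is removed.
Among the remaining strategies, none is strictly dominated by another pure strategy of the same player, so the elimination stops.
Surviving strategies — Alice: {C, D}; Bob: {I, III, IV}.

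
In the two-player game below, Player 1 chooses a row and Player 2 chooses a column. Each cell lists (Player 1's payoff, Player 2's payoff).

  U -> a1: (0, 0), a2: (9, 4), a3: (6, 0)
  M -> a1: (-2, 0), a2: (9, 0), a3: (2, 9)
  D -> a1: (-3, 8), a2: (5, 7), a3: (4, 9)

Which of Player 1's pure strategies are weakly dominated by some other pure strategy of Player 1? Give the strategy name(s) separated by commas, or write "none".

Nothing dominates U: M at a1 (0>-2); D at a1 (0>-3).
U weakly dominates M — a1: 0>-2, a2: 9=9, a3: 6>2.
D is weakly dominated by U (a1: 0>-3, a2: 9>5, a3: 6>4).

M, D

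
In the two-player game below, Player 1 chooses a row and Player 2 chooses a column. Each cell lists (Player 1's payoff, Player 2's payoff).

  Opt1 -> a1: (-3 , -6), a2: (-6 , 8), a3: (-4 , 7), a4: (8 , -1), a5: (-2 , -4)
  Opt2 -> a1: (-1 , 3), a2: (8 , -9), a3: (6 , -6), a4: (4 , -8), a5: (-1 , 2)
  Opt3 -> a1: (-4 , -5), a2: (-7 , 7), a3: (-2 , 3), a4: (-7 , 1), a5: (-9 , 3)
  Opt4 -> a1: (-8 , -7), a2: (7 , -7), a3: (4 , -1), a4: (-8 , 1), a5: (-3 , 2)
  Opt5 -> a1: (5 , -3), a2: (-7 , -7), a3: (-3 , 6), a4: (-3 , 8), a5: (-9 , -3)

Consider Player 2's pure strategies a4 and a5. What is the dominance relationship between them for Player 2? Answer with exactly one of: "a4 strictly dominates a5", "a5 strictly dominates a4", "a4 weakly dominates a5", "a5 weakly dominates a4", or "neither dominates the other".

a4's payoffs vs a5's, by Player 1's action — Opt1: -1>-4, Opt2: -8<2, Opt3: 1<3, Opt4: 1<2, Opt5: 8>-3.
a4 does better at Opt1, Opt5 but worse at Opt2, Opt3, Opt4; neither strategy dominates the other.

neither dominates the other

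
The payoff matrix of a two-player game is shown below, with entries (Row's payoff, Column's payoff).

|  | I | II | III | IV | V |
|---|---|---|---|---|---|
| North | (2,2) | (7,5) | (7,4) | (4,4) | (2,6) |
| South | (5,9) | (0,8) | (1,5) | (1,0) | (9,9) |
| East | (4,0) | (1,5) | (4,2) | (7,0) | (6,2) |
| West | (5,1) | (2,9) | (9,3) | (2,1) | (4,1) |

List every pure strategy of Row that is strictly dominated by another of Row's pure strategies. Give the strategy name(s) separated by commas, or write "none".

North: no other strategy beats it everywhere (South at II (7>0); East at II (7>1); West at II (7>2)).
South is not dominated — it holds its own against North at I (5>2); East at I (5>4); West at I (5=5).
Nothing dominates East: North at I (4>2); South at II (1>0); West at IV (7>2).
West: no other strategy beats it everywhere (North at I (5>2); South at I (5=5); East at I (5>4)).

none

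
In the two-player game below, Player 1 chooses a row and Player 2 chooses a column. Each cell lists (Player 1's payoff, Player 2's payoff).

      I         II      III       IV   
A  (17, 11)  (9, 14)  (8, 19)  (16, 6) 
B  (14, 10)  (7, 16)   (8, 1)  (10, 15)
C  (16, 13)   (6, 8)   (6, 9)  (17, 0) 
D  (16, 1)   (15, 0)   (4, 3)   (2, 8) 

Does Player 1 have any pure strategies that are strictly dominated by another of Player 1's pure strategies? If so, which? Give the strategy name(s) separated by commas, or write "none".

A is not dominated — it holds its own against B at I (17>14); C at I (17>16); D at I (17>16).
Nothing dominates B: A at III (8=8); C at II (7>6); D at III (8>4).
Nothing dominates C: A at IV (17>16); B at I (16>14); D at I (16=16).
Nothing dominates D: A at II (15>9); B at I (16>14); C at I (16=16).

none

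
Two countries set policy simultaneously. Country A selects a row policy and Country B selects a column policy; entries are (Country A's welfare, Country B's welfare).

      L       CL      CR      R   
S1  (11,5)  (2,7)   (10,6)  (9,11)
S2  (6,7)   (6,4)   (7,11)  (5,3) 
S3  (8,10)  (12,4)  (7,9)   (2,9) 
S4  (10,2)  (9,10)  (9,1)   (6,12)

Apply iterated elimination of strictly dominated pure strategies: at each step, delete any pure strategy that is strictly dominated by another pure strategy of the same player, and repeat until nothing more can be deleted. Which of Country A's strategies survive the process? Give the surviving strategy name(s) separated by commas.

S1

For Country A, S4 strictly dominates S2 on the remaining columns (L: 10>6, CL: 9>6, CR: 9>7, R: 6>5); eliminate S2.
For Country B, R strictly dominates CL on the remaining rows (S1: 11>7, S3: 9>4, S4: 12>10); eliminate CL.
Row S3 is eliminated: S1 beats it against every remaining column (L: 11>8, CR: 10>7, R: 9>2).
Country A's strategy S4 is strictly dominated by S1 (L: 11>10, CR: 10>9, R: 9>6) and is removed.
Country B's strategy L is strictly dominated by CR (S1: 6>5) and is removed.
Column CR is eliminated: R beats it against every remaining row (S1: 11>6).
Among the remaining strategies, none is strictly dominated by another pure strategy of the same player, so the elimination stops.
Surviving strategies — Country A: {S1}; Country B: {R}.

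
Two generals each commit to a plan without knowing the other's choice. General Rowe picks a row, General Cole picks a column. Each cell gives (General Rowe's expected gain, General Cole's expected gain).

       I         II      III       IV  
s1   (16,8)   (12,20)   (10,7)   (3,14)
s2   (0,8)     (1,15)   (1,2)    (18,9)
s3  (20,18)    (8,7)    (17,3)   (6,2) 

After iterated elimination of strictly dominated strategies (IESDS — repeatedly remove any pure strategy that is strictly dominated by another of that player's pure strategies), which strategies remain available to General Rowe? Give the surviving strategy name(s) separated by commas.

s1, s3

Column III is eliminated: I beats it against every remaining row (s1: 8>7, s2: 8>2, s3: 18>3).
Column IV is eliminated: II beats it against every remaining row (s1: 20>14, s2: 15>9, s3: 7>2).
Row s2 is eliminated: s1 beats it against every remaining column (I: 16>0, II: 12>1).
Among the remaining strategies, none is strictly dominated by another pure strategy of the same player, so the elimination stops.
Surviving strategies — General Rowe: {s1, s3}; General Cole: {I, II}.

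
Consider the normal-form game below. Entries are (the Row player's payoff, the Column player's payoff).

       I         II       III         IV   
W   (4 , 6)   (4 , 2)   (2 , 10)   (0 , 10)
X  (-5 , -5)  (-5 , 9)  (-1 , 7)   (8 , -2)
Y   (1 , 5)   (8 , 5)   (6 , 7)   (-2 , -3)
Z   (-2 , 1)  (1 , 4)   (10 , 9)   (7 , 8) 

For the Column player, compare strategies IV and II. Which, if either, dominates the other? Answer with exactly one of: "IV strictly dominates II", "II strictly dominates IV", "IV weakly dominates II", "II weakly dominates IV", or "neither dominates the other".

neither dominates the other

Compare IV to II across each opponent action: W: 10>2, X: -2<9, Y: -3<5, Z: 8>4.
IV does better at W, Z but worse at X, Y; neither strategy dominates the other.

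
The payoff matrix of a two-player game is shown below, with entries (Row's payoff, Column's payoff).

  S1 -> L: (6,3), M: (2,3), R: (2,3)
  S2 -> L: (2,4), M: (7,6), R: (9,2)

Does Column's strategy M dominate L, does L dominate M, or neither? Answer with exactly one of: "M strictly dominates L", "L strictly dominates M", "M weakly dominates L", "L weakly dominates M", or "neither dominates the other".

M weakly dominates L

M's payoffs vs L's, by Row's action — S1: 3=3, S2: 6>4.
M is at least as good everywhere and strictly better somewhere (tied only at S1), so M weakly but not strictly dominates L.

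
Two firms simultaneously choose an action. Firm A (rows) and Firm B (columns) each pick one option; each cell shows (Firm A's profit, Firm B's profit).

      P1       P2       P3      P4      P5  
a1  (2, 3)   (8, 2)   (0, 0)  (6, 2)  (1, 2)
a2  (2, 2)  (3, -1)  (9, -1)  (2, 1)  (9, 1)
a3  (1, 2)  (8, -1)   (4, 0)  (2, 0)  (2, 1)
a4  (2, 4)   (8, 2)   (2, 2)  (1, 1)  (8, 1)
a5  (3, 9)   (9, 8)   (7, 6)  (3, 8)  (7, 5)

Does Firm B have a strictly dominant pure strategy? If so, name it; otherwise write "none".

P1

P1 vs P2: a1: 3>2, a2: 2>-1, a3: 2>-1, a4: 4>2, a5: 9>8.
P1 vs P3: a1: 3>0, a2: 2>-1, a3: 2>0, a4: 4>2, a5: 9>6.
P1 vs P4: a1: 3>2, a2: 2>1, a3: 2>0, a4: 4>1, a5: 9>8.
P1 vs P5: a1: 3>2, a2: 2>1, a3: 2>1, a4: 4>1, a5: 9>5.
P1 strictly beats every other strategy against every opponent action, so it is strictly dominant.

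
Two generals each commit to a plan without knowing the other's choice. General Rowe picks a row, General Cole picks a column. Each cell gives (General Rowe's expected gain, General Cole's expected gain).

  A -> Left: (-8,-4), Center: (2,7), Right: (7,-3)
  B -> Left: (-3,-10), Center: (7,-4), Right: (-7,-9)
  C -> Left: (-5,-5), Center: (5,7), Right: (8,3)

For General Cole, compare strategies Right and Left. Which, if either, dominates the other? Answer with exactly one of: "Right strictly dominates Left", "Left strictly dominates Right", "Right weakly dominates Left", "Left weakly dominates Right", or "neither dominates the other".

Right strictly dominates Left

Right's payoffs vs Left's, by General Rowe's action — A: -3>-4, B: -9>-10, C: 3>-5.
Every comparison favours Right, so Right strictly dominates Left.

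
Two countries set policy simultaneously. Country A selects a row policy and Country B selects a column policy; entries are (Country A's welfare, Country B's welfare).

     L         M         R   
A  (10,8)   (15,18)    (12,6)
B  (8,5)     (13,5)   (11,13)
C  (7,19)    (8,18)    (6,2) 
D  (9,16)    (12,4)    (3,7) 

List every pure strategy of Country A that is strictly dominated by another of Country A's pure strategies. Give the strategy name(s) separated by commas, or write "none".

B, C, D

Nothing dominates A: B at L (10>8); C at L (10>7); D at L (10>9).
B is strictly dominated by A (L: 10>8, M: 15>13, R: 12>11).
C: dominated, since A does at least as well everywhere (L: 10>7, M: 15>8, R: 12>6).
D is strictly dominated by A (L: 10>9, M: 15>12, R: 12>3).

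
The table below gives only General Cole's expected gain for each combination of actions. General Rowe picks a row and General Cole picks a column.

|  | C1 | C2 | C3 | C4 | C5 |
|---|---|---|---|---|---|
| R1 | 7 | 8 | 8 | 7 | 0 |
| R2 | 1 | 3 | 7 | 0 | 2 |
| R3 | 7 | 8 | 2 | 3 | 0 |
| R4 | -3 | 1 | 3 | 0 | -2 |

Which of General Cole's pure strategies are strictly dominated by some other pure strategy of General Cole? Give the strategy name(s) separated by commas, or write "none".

C1, C4, C5

C2 strictly dominates C1 — R1: 8>7, R2: 3>1, R3: 8>7, R4: 1>-3.
C2: no other strategy beats it everywhere (C1 at R1 (8>7); C3 at R1 (8=8); C4 at R1 (8>7); C5 at R1 (8>0)).
Nothing dominates C3: C1 at R1 (8>7); C2 at R1 (8=8); C4 at R1 (8>7); C5 at R1 (8>0).
C4 is strictly dominated by C2 (R1: 8>7, R2: 3>0, R3: 8>3, R4: 1>0).
C5 is strictly dominated by C2 (R1: 8>0, R2: 3>2, R3: 8>0, R4: 1>-2).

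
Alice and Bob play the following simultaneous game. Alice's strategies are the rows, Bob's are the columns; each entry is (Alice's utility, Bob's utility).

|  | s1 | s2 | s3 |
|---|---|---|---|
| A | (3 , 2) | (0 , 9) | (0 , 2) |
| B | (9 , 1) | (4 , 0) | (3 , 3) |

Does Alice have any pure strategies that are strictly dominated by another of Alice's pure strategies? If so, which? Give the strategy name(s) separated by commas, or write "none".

A: dominated, since B does at least as well everywhere (s1: 9>3, s2: 4>0, s3: 3>0).
B is not dominated — it holds its own against A at s1 (9>3).

A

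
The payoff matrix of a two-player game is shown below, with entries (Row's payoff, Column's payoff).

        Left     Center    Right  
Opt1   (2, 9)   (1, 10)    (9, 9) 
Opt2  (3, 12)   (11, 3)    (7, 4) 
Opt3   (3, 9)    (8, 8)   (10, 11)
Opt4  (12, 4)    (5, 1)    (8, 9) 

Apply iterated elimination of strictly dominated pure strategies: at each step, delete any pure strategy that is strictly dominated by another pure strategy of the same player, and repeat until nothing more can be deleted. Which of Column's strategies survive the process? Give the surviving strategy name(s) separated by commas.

Row's strategy Opt1 is strictly dominated by Opt3 (Left: 3>2, Center: 8>1, Right: 10>9) and is removed.
Column Center is eliminated: Left beats it against every remaining row (Opt2: 12>3, Opt3: 9>8, Opt4: 4>1).
Row's strategy Opt2 is strictly dominated by Opt4 (Left: 12>3, Right: 8>7) and is removed.
For Column, Right strictly dominates Left on the remaining rows (Opt3: 11>9, Opt4: 9>4); eliminate Left.
For Row, Opt3 strictly dominates Opt4 on the remaining columns (Right: 10>8); eliminate Opt4.
Among the remaining strategies, none is strictly dominated by another pure strategy of the same player, so the elimination stops.
Surviving strategies — Row: {Opt3}; Column: {Right}.

Right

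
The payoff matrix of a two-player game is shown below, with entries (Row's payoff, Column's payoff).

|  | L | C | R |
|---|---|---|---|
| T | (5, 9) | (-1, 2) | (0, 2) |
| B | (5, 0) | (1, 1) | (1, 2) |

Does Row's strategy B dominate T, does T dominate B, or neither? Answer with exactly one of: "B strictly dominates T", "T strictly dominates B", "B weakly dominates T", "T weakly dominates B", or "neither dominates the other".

B's payoffs vs T's, by Column's action — L: 5=5, C: 1>-1, R: 1>0.
B is at least as good everywhere and strictly better somewhere (tied only at L), so B weakly but not strictly dominates T.

B weakly dominates T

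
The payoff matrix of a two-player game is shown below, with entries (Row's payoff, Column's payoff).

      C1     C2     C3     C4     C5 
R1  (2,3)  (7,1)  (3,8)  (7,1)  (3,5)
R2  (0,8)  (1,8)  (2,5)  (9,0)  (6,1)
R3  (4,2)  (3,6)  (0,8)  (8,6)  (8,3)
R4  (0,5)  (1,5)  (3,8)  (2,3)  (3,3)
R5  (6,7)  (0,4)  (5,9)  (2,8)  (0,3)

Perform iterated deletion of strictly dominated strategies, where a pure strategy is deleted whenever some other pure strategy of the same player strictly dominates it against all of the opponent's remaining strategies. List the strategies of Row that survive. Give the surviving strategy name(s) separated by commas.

R5

Column's strategy C4 is strictly dominated by C3 (R1: 8>1, R2: 5>0, R3: 8>6, R4: 8>3, R5: 9>8) and is removed.
Column's strategy C5 is strictly dominated by C3 (R1: 8>5, R2: 5>1, R3: 8>3, R4: 8>3, R5: 9>3) and is removed.
Row R2 is eliminated: R1 beats it against every remaining column (C1: 2>0, C2: 7>1, C3: 3>2).
Column C1 is eliminated: C3 beats it against every remaining row (R1: 8>3, R3: 8>2, R4: 8>5, R5: 9>7).
Row R3 is eliminated: R1 beats it against every remaining column (C2: 7>3, C3: 3>0).
Column C2 is eliminated: C3 beats it against every remaining row (R1: 8>1, R4: 8>5, R5: 9>4).
For Row, R5 strictly dominates R1 on the remaining columns (C3: 5>3); eliminate R1.
Row R4 is eliminated: R5 beats it against every remaining column (C3: 5>3).
Among the remaining strategies, none is strictly dominated by another pure strategy of the same player, so the elimination stops.
Surviving strategies — Row: {R5}; Column: {C3}.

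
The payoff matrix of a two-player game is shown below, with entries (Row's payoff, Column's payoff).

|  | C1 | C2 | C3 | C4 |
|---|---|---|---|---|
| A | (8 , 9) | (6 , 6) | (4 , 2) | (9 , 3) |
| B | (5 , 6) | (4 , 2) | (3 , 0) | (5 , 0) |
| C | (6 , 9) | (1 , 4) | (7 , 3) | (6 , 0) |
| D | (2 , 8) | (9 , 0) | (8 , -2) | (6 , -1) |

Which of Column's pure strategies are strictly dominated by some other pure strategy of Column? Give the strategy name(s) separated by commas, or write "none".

C2, C3, C4

Nothing dominates C1: C2 at A (9>6); C3 at A (9>2); C4 at A (9>3).
C2: dominated, since C1 does at least as well everywhere (A: 9>6, B: 6>2, C: 9>4, D: 8>0).
C3 is strictly dominated by C1 (A: 9>2, B: 6>0, C: 9>3, D: 8>-2).
C4 is strictly dominated by C1 (A: 9>3, B: 6>0, C: 9>0, D: 8>-1).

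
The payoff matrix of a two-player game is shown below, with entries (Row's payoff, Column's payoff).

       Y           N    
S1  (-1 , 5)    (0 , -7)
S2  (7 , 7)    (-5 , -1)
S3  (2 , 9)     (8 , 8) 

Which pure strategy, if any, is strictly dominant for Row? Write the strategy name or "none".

S1 fails to dominate S2 at Y (-1<7).
S2 fails to dominate S1 at N (-5<0).
S3 fails to dominate S2 at Y (2<7).
No single strategy dominates all the others.

none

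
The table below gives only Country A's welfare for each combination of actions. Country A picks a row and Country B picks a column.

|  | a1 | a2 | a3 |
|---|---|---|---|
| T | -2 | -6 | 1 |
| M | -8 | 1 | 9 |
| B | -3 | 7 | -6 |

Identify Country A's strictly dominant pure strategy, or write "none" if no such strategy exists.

T fails to dominate M at a2 (-6<1).
M fails to dominate T at a1 (-8<-2).
B fails to dominate T at a1 (-3<-2).
No single strategy dominates all the others.

none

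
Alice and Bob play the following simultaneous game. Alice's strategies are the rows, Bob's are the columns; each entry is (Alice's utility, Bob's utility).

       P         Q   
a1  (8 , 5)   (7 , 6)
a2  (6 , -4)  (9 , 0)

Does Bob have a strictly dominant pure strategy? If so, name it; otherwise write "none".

Q

Q vs P: a1: 6>5, a2: 0>-4.
Q strictly beats every other strategy against every opponent action, so it is strictly dominant.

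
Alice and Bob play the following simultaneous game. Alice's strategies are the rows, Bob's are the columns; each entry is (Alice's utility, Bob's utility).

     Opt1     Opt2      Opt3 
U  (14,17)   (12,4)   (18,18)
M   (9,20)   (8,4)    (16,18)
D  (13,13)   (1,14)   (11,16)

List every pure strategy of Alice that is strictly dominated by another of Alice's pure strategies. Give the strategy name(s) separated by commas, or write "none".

U: no other strategy beats it everywhere (M at Opt1 (14>9); D at Opt1 (14>13)).
U strictly dominates M — Opt1: 14>9, Opt2: 12>8, Opt3: 18>16.
U strictly dominates D — Opt1: 14>13, Opt2: 12>1, Opt3: 18>11.

M, D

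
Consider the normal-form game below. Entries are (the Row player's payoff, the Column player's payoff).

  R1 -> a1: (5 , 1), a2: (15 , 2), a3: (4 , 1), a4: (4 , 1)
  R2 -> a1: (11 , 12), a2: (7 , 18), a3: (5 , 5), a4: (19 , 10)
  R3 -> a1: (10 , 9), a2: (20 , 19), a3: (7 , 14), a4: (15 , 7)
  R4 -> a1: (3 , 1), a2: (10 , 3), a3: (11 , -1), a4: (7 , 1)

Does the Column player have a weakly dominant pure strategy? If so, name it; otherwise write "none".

a2

a2 vs a1: R1: 2>1, R2: 18>12, R3: 19>9, R4: 3>1.
a2 vs a3: R1: 2>1, R2: 18>5, R3: 19>14, R4: 3>-1.
a2 vs a4: R1: 2>1, R2: 18>10, R3: 19>7, R4: 3>1.
a2 is at least as good as every other strategy against every opponent action, so it is weakly dominant.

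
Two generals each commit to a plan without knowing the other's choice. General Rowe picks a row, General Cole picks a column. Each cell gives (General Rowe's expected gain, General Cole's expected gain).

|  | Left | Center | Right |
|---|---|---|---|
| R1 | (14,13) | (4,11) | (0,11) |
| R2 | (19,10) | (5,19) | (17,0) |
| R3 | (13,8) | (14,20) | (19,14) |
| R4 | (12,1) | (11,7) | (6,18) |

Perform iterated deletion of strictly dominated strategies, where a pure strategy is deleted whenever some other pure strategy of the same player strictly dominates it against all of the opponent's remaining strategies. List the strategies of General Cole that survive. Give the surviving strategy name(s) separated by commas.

Center

General Rowe's strategy R1 is strictly dominated by R2 (Left: 19>14, Center: 5>4, Right: 17>0) and is removed.
General Rowe's strategy R4 is strictly dominated by R3 (Left: 13>12, Center: 14>11, Right: 19>6) and is removed.
Column Left is eliminated: Center beats it against every remaining row (R2: 19>10, R3: 20>8).
Row R2 is eliminated: R3 beats it against every remaining column (Center: 14>5, Right: 19>17).
For General Cole, Center strictly dominates Right on the remaining rows (R3: 20>14); eliminate Right.
Among the remaining strategies, none is strictly dominated by another pure strategy of the same player, so the elimination stops.
Surviving strategies — General Rowe: {R3}; General Cole: {Center}.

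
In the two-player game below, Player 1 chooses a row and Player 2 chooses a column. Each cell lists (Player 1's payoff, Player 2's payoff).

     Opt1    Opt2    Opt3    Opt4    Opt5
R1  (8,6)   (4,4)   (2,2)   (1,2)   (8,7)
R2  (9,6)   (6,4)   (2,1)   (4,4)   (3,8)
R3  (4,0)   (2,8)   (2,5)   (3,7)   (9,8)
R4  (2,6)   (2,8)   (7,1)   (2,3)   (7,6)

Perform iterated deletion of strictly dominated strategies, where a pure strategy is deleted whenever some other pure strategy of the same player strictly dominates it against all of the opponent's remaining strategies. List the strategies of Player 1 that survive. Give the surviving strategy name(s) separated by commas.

Player 2's strategy Opt3 is strictly dominated by Opt2 (R1: 4>2, R2: 4>1, R3: 8>5, R4: 8>1) and is removed.
Column Opt4 is eliminated: Opt5 beats it against every remaining row (R1: 7>2, R2: 8>4, R3: 8>7, R4: 6>3).
Row R4 is eliminated: R1 beats it against every remaining column (Opt1: 8>2, Opt2: 4>2, Opt5: 8>7).
Player 2's strategy Opt1 is strictly dominated by Opt5 (R1: 7>6, R2: 8>6, R3: 8>0) and is removed.
Among the remaining strategies, none is strictly dominated by another pure strategy of the same player, so the elimination stops.
Surviving strategies — Player 1: {R1, R2, R3}; Player 2: {Opt2, Opt5}.

R1, R2, R3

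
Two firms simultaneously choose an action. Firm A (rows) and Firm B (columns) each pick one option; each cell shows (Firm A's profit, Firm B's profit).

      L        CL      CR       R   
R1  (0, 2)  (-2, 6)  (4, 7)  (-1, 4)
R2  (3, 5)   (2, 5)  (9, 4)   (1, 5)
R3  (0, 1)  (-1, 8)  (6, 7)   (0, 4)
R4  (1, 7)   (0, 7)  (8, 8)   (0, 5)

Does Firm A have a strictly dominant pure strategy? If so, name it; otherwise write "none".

R2

R2 vs R1: L: 3>0, CL: 2>-2, CR: 9>4, R: 1>-1.
R2 vs R3: L: 3>0, CL: 2>-1, CR: 9>6, R: 1>0.
R2 vs R4: L: 3>1, CL: 2>0, CR: 9>8, R: 1>0.
R2 strictly beats every other strategy against every opponent action, so it is strictly dominant.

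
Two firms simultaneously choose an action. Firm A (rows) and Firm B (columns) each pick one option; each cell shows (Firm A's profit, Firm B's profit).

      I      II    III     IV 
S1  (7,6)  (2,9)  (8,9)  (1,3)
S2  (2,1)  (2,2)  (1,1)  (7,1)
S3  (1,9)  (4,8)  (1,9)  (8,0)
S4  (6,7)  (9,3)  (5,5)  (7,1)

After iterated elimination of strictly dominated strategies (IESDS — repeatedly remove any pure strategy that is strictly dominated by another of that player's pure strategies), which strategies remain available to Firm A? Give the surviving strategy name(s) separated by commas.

S1, S4

For Firm B, II strictly dominates IV on the remaining rows (S1: 9>3, S2: 2>1, S3: 8>0, S4: 3>1); eliminate IV.
Firm A's strategy S2 is strictly dominated by S4 (I: 6>2, II: 9>2, III: 5>1) and is removed.
Row S3 is eliminated: S4 beats it against every remaining column (I: 6>1, II: 9>4, III: 5>1).
Among the remaining strategies, none is strictly dominated by another pure strategy of the same player, so the elimination stops.
Surviving strategies — Firm A: {S1, S4}; Firm B: {I, II, III}.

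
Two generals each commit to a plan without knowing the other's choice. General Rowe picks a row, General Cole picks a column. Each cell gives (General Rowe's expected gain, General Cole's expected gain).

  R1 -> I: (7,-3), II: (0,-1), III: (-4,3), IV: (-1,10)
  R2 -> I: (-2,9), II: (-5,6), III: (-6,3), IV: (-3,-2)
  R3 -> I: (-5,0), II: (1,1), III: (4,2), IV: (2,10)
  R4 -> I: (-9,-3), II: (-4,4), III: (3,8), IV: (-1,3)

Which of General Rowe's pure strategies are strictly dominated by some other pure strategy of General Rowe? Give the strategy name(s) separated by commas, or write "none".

R2, R4

R1 is not dominated — it holds its own against R2 at I (7>-2); R3 at I (7>-5); R4 at I (7>-9).
R2: dominated, since R1 does at least as well everywhere (I: 7>-2, II: 0>-5, III: -4>-6, IV: -1>-3).
R3 is not dominated — it holds its own against R1 at II (1>0); R2 at II (1>-5); R4 at I (-5>-9).
R4 is strictly dominated by R3 (I: -5>-9, II: 1>-4, III: 4>3, IV: 2>-1).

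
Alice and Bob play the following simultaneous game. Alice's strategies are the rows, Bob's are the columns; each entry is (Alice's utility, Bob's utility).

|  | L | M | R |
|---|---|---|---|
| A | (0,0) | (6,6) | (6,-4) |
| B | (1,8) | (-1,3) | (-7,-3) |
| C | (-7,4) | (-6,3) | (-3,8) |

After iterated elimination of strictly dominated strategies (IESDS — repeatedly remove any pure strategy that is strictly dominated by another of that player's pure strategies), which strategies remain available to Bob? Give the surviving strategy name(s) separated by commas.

For Alice, A strictly dominates C on the remaining columns (L: 0>-7, M: 6>-6, R: 6>-3); eliminate C.
Column R is eliminated: L beats it against every remaining row (A: 0>-4, B: 8>-3).
Among the remaining strategies, none is strictly dominated by another pure strategy of the same player, so the elimination stops.
Surviving strategies — Alice: {A, B}; Bob: {L, M}.

L, M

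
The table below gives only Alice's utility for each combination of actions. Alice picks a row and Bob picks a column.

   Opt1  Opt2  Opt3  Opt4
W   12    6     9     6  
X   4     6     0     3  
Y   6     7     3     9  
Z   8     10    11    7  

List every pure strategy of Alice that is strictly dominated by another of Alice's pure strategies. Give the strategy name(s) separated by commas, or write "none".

W is not dominated — it holds its own against X at Opt1 (12>4); Y at Opt1 (12>6); Z at Opt1 (12>8).
Y strictly dominates X — Opt1: 6>4, Opt2: 7>6, Opt3: 3>0, Opt4: 9>3.
Nothing dominates Y: W at Opt2 (7>6); X at Opt1 (6>4); Z at Opt4 (9>7).
Z is not dominated — it holds its own against W at Opt2 (10>6); X at Opt1 (8>4); Y at Opt1 (8>6).

X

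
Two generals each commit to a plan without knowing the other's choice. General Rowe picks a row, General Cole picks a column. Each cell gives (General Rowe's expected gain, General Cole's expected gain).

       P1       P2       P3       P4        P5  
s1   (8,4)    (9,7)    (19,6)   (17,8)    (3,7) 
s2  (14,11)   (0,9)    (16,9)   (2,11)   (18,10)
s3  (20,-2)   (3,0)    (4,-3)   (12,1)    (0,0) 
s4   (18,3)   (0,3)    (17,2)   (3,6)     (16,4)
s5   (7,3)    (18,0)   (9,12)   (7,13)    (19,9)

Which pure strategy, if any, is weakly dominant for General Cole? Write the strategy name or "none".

P4

P4 vs P1: s1: 8>4, s2: 11=11, s3: 1>-2, s4: 6>3, s5: 13>3.
P4 vs P2: s1: 8>7, s2: 11>9, s3: 1>0, s4: 6>3, s5: 13>0.
P4 vs P3: s1: 8>6, s2: 11>9, s3: 1>-3, s4: 6>2, s5: 13>12.
P4 vs P5: s1: 8>7, s2: 11>10, s3: 1>0, s4: 6>4, s5: 13>9.
P4 is at least as good as every other strategy against every opponent action, so it is weakly dominant.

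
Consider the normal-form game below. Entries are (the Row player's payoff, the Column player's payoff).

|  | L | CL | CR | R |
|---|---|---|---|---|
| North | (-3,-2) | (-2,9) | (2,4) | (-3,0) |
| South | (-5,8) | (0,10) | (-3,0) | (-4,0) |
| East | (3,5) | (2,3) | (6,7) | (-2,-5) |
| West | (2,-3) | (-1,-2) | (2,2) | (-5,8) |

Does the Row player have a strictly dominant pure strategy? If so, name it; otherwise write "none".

East

East vs North: L: 3>-3, CL: 2>-2, CR: 6>2, R: -2>-3.
East vs South: L: 3>-5, CL: 2>0, CR: 6>-3, R: -2>-4.
East vs West: L: 3>2, CL: 2>-1, CR: 6>2, R: -2>-5.
East strictly beats every other strategy against every opponent action, so it is strictly dominant.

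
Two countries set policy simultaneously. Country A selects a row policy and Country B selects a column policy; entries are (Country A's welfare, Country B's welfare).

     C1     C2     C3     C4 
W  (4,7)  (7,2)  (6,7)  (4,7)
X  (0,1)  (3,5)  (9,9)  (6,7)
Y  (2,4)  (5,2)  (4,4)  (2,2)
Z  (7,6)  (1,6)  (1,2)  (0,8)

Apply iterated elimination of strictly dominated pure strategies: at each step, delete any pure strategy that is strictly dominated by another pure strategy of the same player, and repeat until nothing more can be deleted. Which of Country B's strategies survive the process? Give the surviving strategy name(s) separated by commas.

C1, C3, C4

For Country A, W strictly dominates Y on the remaining columns (C1: 4>2, C2: 7>5, C3: 6>4, C4: 4>2); eliminate Y.
For Country B, C4 strictly dominates C2 on the remaining rows (W: 7>2, X: 7>5, Z: 8>6); eliminate C2.
Among the remaining strategies, none is strictly dominated by another pure strategy of the same player, so the elimination stops.
Surviving strategies — Country A: {W, X, Z}; Country B: {C1, C3, C4}.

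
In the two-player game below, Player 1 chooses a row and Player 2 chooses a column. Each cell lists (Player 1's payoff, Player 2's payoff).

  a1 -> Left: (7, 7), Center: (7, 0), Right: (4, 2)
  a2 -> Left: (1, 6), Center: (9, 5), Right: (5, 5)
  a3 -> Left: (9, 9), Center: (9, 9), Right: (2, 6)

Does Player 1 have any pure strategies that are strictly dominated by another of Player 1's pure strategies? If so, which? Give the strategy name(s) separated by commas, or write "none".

none

Nothing dominates a1: a2 at Left (7>1); a3 at Right (4>2).
a2 is not dominated — it holds its own against a1 at Center (9>7); a3 at Center (9=9).
Nothing dominates a3: a1 at Left (9>7); a2 at Left (9>1).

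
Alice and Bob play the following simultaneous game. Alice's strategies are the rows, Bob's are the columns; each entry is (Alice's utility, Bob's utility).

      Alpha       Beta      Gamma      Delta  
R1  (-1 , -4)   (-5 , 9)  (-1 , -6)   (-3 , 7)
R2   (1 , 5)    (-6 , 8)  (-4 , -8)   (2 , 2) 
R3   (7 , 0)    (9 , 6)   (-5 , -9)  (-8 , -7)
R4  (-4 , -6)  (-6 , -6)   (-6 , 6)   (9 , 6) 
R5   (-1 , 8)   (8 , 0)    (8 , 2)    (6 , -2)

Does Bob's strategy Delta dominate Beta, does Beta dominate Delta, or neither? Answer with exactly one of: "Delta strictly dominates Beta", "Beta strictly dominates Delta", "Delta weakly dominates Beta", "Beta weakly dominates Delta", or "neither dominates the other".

Compare Delta to Beta across each opponent action: R1: 7<9, R2: 2<8, R3: -7<6, R4: 6>-6, R5: -2<0.
Delta does better at R4 but worse at R1, R2, R3, R5; neither strategy dominates the other.

neither dominates the other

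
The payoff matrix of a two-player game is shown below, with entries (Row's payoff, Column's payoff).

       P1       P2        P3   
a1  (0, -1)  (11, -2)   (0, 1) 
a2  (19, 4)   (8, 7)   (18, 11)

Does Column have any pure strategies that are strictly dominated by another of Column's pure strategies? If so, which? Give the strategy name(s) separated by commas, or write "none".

P1, P2

P3 strictly dominates P1 — a1: 1>-1, a2: 11>4.
P2 is strictly dominated by P3 (a1: 1>-2, a2: 11>7).
P3: no other strategy beats it everywhere (P1 at a1 (1>-1); P2 at a1 (1>-2)).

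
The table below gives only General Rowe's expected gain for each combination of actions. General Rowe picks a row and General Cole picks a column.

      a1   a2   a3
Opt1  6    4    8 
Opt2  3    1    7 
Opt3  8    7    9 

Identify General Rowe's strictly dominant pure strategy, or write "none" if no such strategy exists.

Opt3 vs Opt1: a1: 8>6, a2: 7>4, a3: 9>8.
Opt3 vs Opt2: a1: 8>3, a2: 7>1, a3: 9>7.
Opt3 strictly beats every other strategy against every opponent action, so it is strictly dominant.

Opt3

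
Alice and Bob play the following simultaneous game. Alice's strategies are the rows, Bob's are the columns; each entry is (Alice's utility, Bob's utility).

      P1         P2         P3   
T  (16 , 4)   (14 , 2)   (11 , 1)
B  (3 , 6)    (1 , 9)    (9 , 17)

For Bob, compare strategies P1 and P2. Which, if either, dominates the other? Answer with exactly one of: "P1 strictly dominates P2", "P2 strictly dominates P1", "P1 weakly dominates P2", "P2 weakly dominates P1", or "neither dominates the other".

Compare P1 to P2 across each choice by Alice: T: 4>2, B: 6<9.
P1 does better at T but worse at B; neither strategy dominates the other.

neither dominates the other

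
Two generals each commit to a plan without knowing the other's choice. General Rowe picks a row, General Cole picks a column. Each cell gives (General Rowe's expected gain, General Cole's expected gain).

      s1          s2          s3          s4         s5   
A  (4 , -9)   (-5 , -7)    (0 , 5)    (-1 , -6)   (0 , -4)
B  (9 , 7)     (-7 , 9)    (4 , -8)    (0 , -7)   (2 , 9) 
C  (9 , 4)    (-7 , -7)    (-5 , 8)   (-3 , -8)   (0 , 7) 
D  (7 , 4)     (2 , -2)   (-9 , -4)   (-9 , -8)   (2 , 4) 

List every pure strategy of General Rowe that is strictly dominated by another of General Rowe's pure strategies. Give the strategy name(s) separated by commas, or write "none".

Nothing dominates A: B at s2 (-5>-7); C at s2 (-5>-7); D at s3 (0>-9).
B: no other strategy beats it everywhere (A at s1 (9>4); C at s1 (9=9); D at s1 (9>7)).
C: no other strategy beats it everywhere (A at s1 (9>4); B at s1 (9=9); D at s1 (9>7)).
D is not dominated — it holds its own against A at s1 (7>4); B at s2 (2>-7); C at s2 (2>-7).

none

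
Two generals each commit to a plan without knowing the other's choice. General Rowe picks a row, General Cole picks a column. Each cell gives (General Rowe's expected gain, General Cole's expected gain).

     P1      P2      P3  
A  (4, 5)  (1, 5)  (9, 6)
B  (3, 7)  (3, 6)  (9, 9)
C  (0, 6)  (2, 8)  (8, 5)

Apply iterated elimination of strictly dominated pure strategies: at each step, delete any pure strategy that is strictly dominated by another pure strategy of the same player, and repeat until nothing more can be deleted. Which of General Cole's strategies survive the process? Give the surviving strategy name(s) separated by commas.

General Rowe's strategy C is strictly dominated by B (P1: 3>0, P2: 3>2, P3: 9>8) and is removed.
General Cole's strategy P1 is strictly dominated by P3 (A: 6>5, B: 9>7) and is removed.
For General Cole, P3 strictly dominates P2 on the remaining rows (A: 6>5, B: 9>6); eliminate P2.
Among the remaining strategies, none is strictly dominated by another pure strategy of the same player, so the elimination stops.
Surviving strategies — General Rowe: {A, B}; General Cole: {P3}.

P3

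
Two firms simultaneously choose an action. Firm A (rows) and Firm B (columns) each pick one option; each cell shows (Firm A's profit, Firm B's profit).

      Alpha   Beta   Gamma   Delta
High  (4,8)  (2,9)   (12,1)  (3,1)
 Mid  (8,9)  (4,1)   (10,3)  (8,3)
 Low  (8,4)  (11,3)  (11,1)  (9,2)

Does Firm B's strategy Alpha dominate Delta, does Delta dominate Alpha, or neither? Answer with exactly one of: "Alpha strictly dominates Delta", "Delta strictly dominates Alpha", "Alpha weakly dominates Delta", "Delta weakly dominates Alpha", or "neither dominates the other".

Alpha's payoffs vs Delta's, by Firm A's action — High: 8>1, Mid: 9>3, Low: 4>2.
Alpha gives a strictly higher payoff against each opponent action, so Alpha strictly dominates Delta.

Alpha strictly dominates Delta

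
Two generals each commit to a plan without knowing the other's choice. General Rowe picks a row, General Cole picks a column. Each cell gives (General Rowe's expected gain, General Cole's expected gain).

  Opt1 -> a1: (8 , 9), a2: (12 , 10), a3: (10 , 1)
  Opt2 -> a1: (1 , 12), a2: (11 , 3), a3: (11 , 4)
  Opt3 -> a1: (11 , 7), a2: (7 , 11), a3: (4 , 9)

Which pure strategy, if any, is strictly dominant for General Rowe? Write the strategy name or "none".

Opt1 fails to dominate Opt2 at a3 (10<11).
Opt2 fails to dominate Opt1 at a1 (1<8).
Opt3 fails to dominate Opt1 at a2 (7<12).
No single strategy dominates all the others.

none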